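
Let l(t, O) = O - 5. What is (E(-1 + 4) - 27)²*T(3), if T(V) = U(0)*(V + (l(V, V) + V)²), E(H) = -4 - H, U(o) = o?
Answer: 0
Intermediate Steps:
l(t, O) = -5 + O
T(V) = 0 (T(V) = 0*(V + ((-5 + V) + V)²) = 0*(V + (-5 + 2*V)²) = 0)
(E(-1 + 4) - 27)²*T(3) = ((-4 - (-1 + 4)) - 27)²*0 = ((-4 - 1*3) - 27)²*0 = ((-4 - 3) - 27)²*0 = (-7 - 27)²*0 = (-34)²*0 = 1156*0 = 0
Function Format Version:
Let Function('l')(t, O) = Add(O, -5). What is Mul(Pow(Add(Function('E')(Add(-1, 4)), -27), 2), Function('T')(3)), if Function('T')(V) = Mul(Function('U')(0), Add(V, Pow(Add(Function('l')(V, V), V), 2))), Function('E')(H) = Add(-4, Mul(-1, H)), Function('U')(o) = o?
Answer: 0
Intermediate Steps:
Function('l')(t, O) = Add(-5, O)
Function('T')(V) = 0 (Function('T')(V) = Mul(0, Add(V, Pow(Add(Add(-5, V), V), 2))) = Mul(0, Add(V, Pow(Add(-5, Mul(2, V)), 2))) = 0)
Mul(Pow(Add(Function('E')(Add(-1, 4)), -27), 2), Function('T')(3)) = Mul(Pow(Add(Add(-4, Mul(-1, Add(-1, 4))), -27), 2), 0) = Mul(Pow(Add(Add(-4, Mul(-1, 3)), -27), 2), 0) = Mul(Pow(Add(Add(-4, -3), -27), 2), 0) = Mul(Pow(Add(-7, -27), 2), 0) = Mul(Pow(-34, 2), 0) = Mul(1156, 0) = 0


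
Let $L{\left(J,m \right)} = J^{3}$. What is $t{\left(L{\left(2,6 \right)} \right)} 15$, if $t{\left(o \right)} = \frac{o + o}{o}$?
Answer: $30$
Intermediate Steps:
$t{\left(o \right)} = 2$ ($t{\left(o \right)} = \frac{2 o}{o} = 2$)
$t{\left(L{\left(2,6 \right)} \right)} 15 = 2 \cdot 15 = 30$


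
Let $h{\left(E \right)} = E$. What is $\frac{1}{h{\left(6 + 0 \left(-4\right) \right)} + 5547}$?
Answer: $\frac{1}{5553} \approx 0.00018008$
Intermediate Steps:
$\frac{1}{h{\left(6 + 0 \left(-4\right) \right)} + 5547} = \frac{1}{\left(6 + 0 \left(-4\right)\right) + 5547} = \frac{1}{\left(6 + 0\right) + 5547} = \frac{1}{6 + 5547} = \frac{1}{5553}$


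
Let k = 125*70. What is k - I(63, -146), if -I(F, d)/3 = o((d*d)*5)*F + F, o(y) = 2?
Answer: 9317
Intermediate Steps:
k = 8750
I(F, d) = -9*F (I(F, d) = -3*(2*F + F) = -9*F)
k - I(63, -146) = 8750 - (-9)*63 = 8750 - 1*(-567) = 8750 + 567 = 9317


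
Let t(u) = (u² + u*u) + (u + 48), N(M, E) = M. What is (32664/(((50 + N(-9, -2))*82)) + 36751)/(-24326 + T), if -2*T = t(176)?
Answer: -61794763/93150934 ≈ -0.66338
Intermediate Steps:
t(u) = 48 + u + 2*u² (t(u) = (u² + u²) + (48 + u) = 2*u² + (48 + u) = 48 + u + 2*u²)
T = -31088 (T = -(48 + 176 + 2*176²)/2 = -(48 + 176 + 2*30976)/2 = -(48 + 176 + 61952)/2 = -½*62176 = -31088)
(32664/(((50 + N(-9, -2))*82)) + 36751)/(-24326 + T) = (32664/(((50 - 9)*82)) + 36751)/(-24326 - 31088) = (32664/((41*82)) + 36751)/(-55414) = (32664/3362 + 36751)*(-1/55414) = (32664*(1/3362) + 36751)*(-1/55414) = (16332/1681 + 36751)*(-1/55414) = (61794763/1681)*(-1/55414) = -61794763/93150934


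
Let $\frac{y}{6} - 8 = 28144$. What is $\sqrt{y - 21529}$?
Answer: $\sqrt{147383} \approx 383.9$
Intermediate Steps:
$y = 168912$ ($y = 48 + 6 \cdot 28144 = 48 + 168864 = 168912$)
$\sqrt{y - 21529} = \sqrt{168912 - 21529} = \sqrt{147383}$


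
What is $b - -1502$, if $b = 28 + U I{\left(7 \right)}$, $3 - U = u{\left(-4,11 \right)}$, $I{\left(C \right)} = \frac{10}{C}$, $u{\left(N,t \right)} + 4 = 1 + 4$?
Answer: $\frac{10730}{7} \approx 1532.9$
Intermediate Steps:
$u{\left(N,t \right)} = 1$ ($u{\left(N,t \right)} = -4 + \left(1 + 4\right) = -4 + 5 = 1$)
$U = 2$ ($U = 3 - 1 = 2$)
$b = \frac{216}{7}$ ($b = 28 + 2 \cdot \frac{10}{7} = 28 + \frac{20}{7} = \frac{216}{7} \approx 30.857$)
$b - -1502 = \frac{216}{7} - -1502 = \frac{216}{7} + 1502 = \frac{10730}{7}$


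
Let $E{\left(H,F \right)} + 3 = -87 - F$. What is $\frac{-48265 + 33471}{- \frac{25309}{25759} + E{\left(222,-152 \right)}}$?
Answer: $- \frac{381078646}{1571749} \approx -242.46$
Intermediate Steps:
$E{\left(H,F \right)} = -90 - F$ ($E{\left(H,F \right)} = -3 - \left(87 + F\right) = -90 - F$)
$\frac{-48265 + 33471}{- \frac{25309}{25759} + E{\left(222,-152 \right)}} = \frac{-48265 + 33471}{- \frac{25309}{25759} - -62} = - \frac{14794}{\left(-25309\right) \frac{1}{25759} + \left(-90 + 152\right)} = - \frac{14794}{- \frac{25309}{25759} + 62} = - \frac{14794}{\frac{1571749}{25759}} = \left(-14794\right) \frac{25759}{1571749} = - \frac{381078646}{1571749}$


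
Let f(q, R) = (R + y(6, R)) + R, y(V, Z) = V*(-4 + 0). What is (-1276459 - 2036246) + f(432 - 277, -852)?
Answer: -3314433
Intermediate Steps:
y(V, Z) = -4*V (y(V, Z) = V*(-4) = -4*V)
f(q, R) = -24 + 2*R (f(q, R) = (R - 4*6) + R = (R - 24) + R = (-24 + R) + R = -24 + 2*R)
(-1276459 - 2036246) + f(432 - 277, -852) = (-1276459 - 2036246) + (-24 + 2*(-852)) = -3312705 + (-24 - 1704) = -3312705 - 1728 = -3314433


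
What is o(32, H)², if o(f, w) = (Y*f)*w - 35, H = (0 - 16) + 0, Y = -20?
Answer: 104142025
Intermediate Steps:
H = -16 (H = -16 + 0 = -16)
o(f, w) = -35 - 20*f*w (o(f, w) = (-20*f)*w - 35 = -20*f*w - 35 = -35 - 20*f*w)
o(32, H)² = (-35 - 20*32*(-16))² = (-35 + 10240)² = 10205² = 104142025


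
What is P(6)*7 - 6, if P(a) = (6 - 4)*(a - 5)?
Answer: 8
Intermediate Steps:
P(a) = -10 + 2*a (P(a) = 2*(-5 + a) = -10 + 2*a)
P(6)*7 - 6 = (-10 + 2*6)*7 - 6 = (-10 + 12)*7 - 6 = 2*7 - 6 = 14 - 6 = 8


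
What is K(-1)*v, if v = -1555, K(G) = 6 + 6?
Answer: -18660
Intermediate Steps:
K(G) = 12
K(-1)*v = 12*(-1555) = -18660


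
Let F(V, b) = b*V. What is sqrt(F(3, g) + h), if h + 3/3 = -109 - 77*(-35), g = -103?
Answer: 2*sqrt(569) ≈ 47.707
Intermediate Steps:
h = 2585 (h = -1 + (-109 - 77*(-35)) = -1 + (-109 + 2695) = -1 + 2586 = 2585)
F(V, b) = V*b
sqrt(F(3, g) + h) = sqrt(3*(-103) + 2585) = sqrt(-309 + 2585) = sqrt(2276) = 2*sqrt(569)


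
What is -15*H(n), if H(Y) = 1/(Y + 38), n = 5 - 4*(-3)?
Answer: -3/11 ≈ -0.27273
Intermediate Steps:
n = 17 (n = 5 + 12 = 17)
H(Y) = 1/(38 + Y)
-15*H(n) = -15/(38 + 17) = -15/55 = -15*1/55 = -3/11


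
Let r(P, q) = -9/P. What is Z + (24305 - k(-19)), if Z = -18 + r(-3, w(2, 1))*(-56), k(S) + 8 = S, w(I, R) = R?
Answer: 24146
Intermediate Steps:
k(S) = -8 + S
Z = -186 (Z = -18 - 9/(-3)*(-56) = -18 - 9*(-⅓)*(-56) = -18 + 3*(-56) = -18 - 168 = -186)
Z + (24305 - k(-19)) = -186 + (24305 - (-8 - 19)) = -186 + (24305 - 1*(-27)) = -186 + (24305 + 27) = -186 + 24332 = 24146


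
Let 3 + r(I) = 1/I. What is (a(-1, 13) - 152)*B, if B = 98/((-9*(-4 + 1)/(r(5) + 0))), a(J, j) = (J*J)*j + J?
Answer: 38416/27 ≈ 1422.8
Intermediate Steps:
r(I) = -3 + 1/I
a(J, j) = J + j*J² (a(J, j) = J²*j + J = j*J² + J = J + j*J²)
B = -1372/135 (B = 98/((-9*(-4 + 1)/((-3 + 1/5) + 0))) = 98/((-(-27)/((-3 + ⅕) + 0))) = 98/((-(-27)/(-14/5 + 0))) = 98/((-(-27)/(-14/5))) = 98/((-(-27)*(-5)/14)) = 98/((-9*15/14)) = 98/(-135/14) = 98*(-14/135) = -1372/135 ≈ -10.163)
(a(-1, 13) - 152)*B = (-(1 - 1*13) - 152)*(-1372/135) = (-(1 - 13) - 152)*(-1372/135) = (-1*(-12) - 152)*(-1372/135) = (12 - 152)*(-1372/135) = -140*(-1372/135) = 38416/27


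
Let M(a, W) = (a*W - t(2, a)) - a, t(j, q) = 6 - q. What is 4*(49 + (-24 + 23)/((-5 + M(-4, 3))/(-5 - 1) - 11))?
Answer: 8452/43 ≈ 196.56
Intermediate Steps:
M(a, W) = -6 + W*a (M(a, W) = (a*W - (6 - a)) - a = (W*a + (-6 + a)) - a = (-6 + a + W*a) - a = -6 + W*a)
4*(49 + (-24 + 23)/((-5 + M(-4, 3))/(-5 - 1) - 11)) = 4*(49 + (-24 + 23)/((-5 + (-6 + 3*(-4)))/(-5 - 1) - 11)) = 4*(49 - 1/((-5 + (-6 - 12))/(-6) - 11)) = 4*(49 - 1/((-5 - 18)*(-⅙) - 11)) = 4*(49 - 1/(-23*(-⅙) - 11)) = 4*(49 - 1/(23/6 - 11)) = 4*(49 - 1/(-43/6)) = 4*(49 - 1*(-6/43)) = 4*(49 + 6/43) = 4*(2113/43) = 8452/43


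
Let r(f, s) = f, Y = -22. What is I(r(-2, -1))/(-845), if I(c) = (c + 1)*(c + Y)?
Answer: -24/845 ≈ -0.028402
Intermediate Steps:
I(c) = (1 + c)*(-22 + c) (I(c) = (c + 1)*(c - 22) = (1 + c)*(-22 + c))
I(r(-2, -1))/(-845) = (-22 + (-2)**2 - 21*(-2))/(-845) = (-22 + 4 + 42)*(-1/845) = 24*(-1/845) = -24/845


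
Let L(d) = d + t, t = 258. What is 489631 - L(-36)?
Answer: 489409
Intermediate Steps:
L(d) = 258 + d (L(d) = d + 258 = 258 + d)
489631 - L(-36) = 489631 - (258 - 36) = 489631 - 1*222 = 489631 - 222 = 489409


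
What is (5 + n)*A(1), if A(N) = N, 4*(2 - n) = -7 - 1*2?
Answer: 37/4 ≈ 9.2500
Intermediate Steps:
n = 17/4 (n = 2 - (-7 - 1*2)/4 = 2 - (-7 - 2)/4 = 2 - ¼*(-9) = 2 + 9/4 = 17/4 ≈ 4.2500)
(5 + n)*A(1) = (5 + 17/4)*1 = (37/4)*1 = 37/4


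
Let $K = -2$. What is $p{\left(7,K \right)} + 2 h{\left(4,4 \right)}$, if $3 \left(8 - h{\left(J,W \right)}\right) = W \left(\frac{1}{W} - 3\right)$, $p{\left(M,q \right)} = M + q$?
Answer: $\frac{85}{3} \approx 28.333$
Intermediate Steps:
$h{\left(J,W \right)} = 8 - \frac{W \left(-3 + \frac{1}{W}\right)}{3}$ ($h{\left(J,W \right)} = 8 - \frac{W \left(\frac{1}{W} - 3\right)}{3} = 8 - \frac{W \left(-3 + \frac{1}{W}\right)}{3}$)
$p{\left(7,K \right)} + 2 h{\left(4,4 \right)} = \left(7 - 2\right) + 2 \left(\frac{23}{3} + 4\right) = 5 + 2 \cdot \frac{35}{3} = 5 + \frac{70}{3} = \frac{85}{3}$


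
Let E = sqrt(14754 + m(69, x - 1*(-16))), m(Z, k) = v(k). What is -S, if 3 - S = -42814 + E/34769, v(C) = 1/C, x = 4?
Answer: -42817 + sqrt(1475405)/347690 ≈ -42817.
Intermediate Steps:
v(C) = 1/C
m(Z, k) = 1/k
E = sqrt(1475405)/10 (E = sqrt(14754 + 1/(4 - 1*(-16))) = sqrt(14754 + 1/(4 + 16)) = sqrt(14754 + 1/20) = sqrt(295081/20) = sqrt(1475405)/10 ≈ 121.47)
S = 42817 - sqrt(1475405)/347690 (S = 3 - (-42814 + (sqrt(1475405)/10)/34769) = 3 - (-42814 + (sqrt(1475405)/10)*(1/34769)) = 3 - (-42814 + sqrt(1475405)/347690) = 3 + (42814 - sqrt(1475405)/347690) = 42817 - sqrt(1475405)/347690 ≈ 42817.)
-S = -(42817 - sqrt(1475405)/347690) = -42817 + sqrt(1475405)/347690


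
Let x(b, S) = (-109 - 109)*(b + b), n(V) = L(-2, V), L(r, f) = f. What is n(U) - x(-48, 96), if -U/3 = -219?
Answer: -20271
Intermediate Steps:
U = 657 (U = -3*(-219) = 657)
n(V) = V
x(b, S) = -436*b
n(U) - x(-48, 96) = 657 - (-436)*(-48) = 657 - 1*20928 = 657 - 20928 = -20271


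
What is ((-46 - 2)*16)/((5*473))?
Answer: -768/2365 ≈ -0.32474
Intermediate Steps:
((-46 - 2)*16)/((5*473)) = -48*16/2365 = -768*1/2365 = -768/2365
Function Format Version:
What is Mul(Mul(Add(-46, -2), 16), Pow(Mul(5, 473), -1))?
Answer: Rational(-768, 2365) ≈ -0.32474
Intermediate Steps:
Mul(Mul(Add(-46, -2), 16), Pow(Mul(5, 473), -1)) = Mul(Mul(-48, 16), Pow(2365, -1)) = Mul(-768, Rational(1, 2365)) = Rational(-768, 2365)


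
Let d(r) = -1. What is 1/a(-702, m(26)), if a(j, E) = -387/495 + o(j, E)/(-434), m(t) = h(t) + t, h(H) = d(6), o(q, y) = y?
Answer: -23870/20037 ≈ -1.1913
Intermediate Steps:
h(H) = -1
m(t) = -1 + t
a(j, E) = -43/55 - E/434 (a(j, E) = -387/495 + E/(-434) = -387*1/495 + E*(-1/434) = -43/55 - E/434)
1/a(-702, m(26)) = 1/(-43/55 - (-1 + 26)/434) = 1/(-43/55 - 1/434*25) = 1/(-43/55 - 25/434) = 1/(-20037/23870) = -23870/20037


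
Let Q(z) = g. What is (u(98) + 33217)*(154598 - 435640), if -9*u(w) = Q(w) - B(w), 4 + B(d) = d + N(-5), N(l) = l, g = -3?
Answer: -84044204890/9 ≈ -9.3382e+9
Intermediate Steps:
Q(z) = -3
B(d) = -9 + d (B(d) = -4 + (d - 5) = -4 + (-5 + d) = -9 + d)
u(w) = -⅔ + w/9 (u(w) = -(-3 - (-9 + w))/9 = -(-3 + (9 - w))/9 = -(6 - w)/9 = -⅔ + w/9)
(u(98) + 33217)*(154598 - 435640) = ((-⅔ + (⅑)*98) + 33217)*(154598 - 435640) = ((-⅔ + 98/9) + 33217)*(-281042) = (92/9 + 33217)*(-281042) = (299045/9)*(-281042) = -84044204890/9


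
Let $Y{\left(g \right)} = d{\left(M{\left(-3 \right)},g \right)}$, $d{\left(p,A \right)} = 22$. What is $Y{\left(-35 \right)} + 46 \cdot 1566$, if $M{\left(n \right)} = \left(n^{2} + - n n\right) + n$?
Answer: $72058$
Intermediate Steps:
$M{\left(n \right)} = n$ ($M{\left(n \right)} = \left(n^{2} - n^{2}\right) + n = 0 + n = n$)
$Y{\left(g \right)} = 22$
$Y{\left(-35 \right)} + 46 \cdot 1566 = 22 + 46 \cdot 1566 = 22 + 72036 = 72058$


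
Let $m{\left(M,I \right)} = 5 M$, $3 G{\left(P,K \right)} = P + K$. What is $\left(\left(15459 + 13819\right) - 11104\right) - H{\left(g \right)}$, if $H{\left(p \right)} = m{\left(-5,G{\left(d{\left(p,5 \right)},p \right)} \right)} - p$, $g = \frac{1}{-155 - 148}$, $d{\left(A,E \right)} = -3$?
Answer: $\frac{5514296}{303} \approx 18199.0$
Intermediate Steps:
$G{\left(P,K \right)} = \frac{K}{3} + \frac{P}{3}$ ($G{\left(P,K \right)} = \frac{P + K}{3} = \frac{K + P}{3} = \frac{K}{3} + \frac{P}{3}$)
$g = - \frac{1}{303}$ ($g = \frac{1}{-303} = - \frac{1}{303} \approx -0.0033003$)
$H{\left(p \right)} = -25 - p$ ($H{\left(p \right)} = 5 \left(-5\right) - p = -25 - p$)
$\left(\left(15459 + 13819\right) - 11104\right) - H{\left(g \right)} = \left(\left(15459 + 13819\right) - 11104\right) - \left(-25 - - \frac{1}{303}\right) = \left(29278 - 11104\right) - \left(-25 + \frac{1}{303}\right) = 18174 - - \frac{7574}{303} = 18174 + \frac{7574}{303} = \frac{5514296}{303}$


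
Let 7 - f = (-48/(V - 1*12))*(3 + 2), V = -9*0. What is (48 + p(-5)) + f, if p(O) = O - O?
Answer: 35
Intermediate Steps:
V = 0
p(O) = 0
f = -13 (f = 7 - (-48/(0 - 1*12))*(3 + 2) = 7 - (-48/(0 - 12))*5 = 7 - (-48/(-12))*5 = 7 - (-48*(-1/12))*5 = 7 - 4*5 = 7 - 1*20 = 7 - 20 = -13)
(48 + p(-5)) + f = (48 + 0) - 13 = 48 - 13 = 35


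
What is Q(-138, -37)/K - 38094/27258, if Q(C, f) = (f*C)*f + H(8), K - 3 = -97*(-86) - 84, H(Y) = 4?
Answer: -11827319/487399 ≈ -24.266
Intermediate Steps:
K = 8261 (K = 3 + (-97*(-86) - 84) = 3 + (8342 - 84) = 3 + 8258 = 8261)
Q(C, f) = 4 + C*f² (Q(C, f) = (f*C)*f + 4 = (C*f)*f + 4 = C*f² + 4 = 4 + C*f²)
Q(-138, -37)/K - 38094/27258 = (4 - 138*(-37)²)/8261 - 38094/27258 = (4 - 138*1369)*(1/8261) - 38094*1/27258 = (4 - 188922)*(1/8261) - 907/649 = -188918*1/8261 - 907/649 = -188918/8261 - 907/649 = -11827319/487399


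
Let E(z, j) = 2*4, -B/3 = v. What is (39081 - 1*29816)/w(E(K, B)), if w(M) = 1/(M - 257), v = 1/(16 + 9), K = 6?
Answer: -2306985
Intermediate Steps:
v = 1/25 ≈ 0.040000
B = -3/25 (B = -3*1/25 = -3/25 ≈ -0.12000)
E(z, j) = 8
w(M) = 1/(-257 + M)
(39081 - 1*29816)/w(E(K, B)) = (39081 - 1*29816)/(1/(-257 + 8)) = (39081 - 29816)/(1/(-249)) = 9265/(-1/249) = 9265*(-249) = -2306985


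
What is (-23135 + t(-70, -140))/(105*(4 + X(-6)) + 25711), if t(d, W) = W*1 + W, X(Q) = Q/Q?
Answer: -3345/3748 ≈ -0.89248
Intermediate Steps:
X(Q) = 1
t(d, W) = 2*W (t(d, W) = W + W = 2*W)
(-23135 + t(-70, -140))/(105*(4 + X(-6)) + 25711) = (-23135 + 2*(-140))/(105*(4 + 1) + 25711) = (-23135 - 280)/(105*5 + 25711) = -23415/(525 + 25711) = -23415/26236 = -23415*1/26236 = -3345/3748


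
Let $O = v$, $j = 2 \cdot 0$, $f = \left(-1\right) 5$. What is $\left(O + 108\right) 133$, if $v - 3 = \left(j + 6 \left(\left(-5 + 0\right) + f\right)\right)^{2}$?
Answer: $493563$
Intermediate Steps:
$f = -5$
$j = 0$
$v = 3603$ ($v = 3 + \left(0 + 6 \left(\left(-5 + 0\right) - 5\right)\right)^{2} = 3 + \left(0 + 6 \left(-5 - 5\right)\right)^{2} = 3 + \left(0 + 6 \left(-10\right)\right)^{2} = 3 + \left(0 - 60\right)^{2} = 3 + \left(-60\right)^{2} = 3 + 3600 = 3603$)
$O = 3603$
$\left(O + 108\right) 133 = \left(3603 + 108\right) 133 = 3711 \cdot 133 = 493563$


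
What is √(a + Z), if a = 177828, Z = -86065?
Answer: √91763 ≈ 302.92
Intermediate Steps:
√(a + Z) = √(177828 - 86065) = √91763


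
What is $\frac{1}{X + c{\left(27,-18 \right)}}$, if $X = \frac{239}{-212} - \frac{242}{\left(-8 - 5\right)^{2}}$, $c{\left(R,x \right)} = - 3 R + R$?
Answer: $- \frac{35828}{2026407} \approx -0.017681$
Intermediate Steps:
$c{\left(R,x \right)} = - 2 R$
$X = - \frac{91695}{35828}$ ($X = 239 \left(- \frac{1}{212}\right) - \frac{242}{\left(-13\right)^{2}} = - \frac{239}{212} - \frac{242}{169} = - \frac{91695}{35828} \approx -2.5593$)
$\frac{1}{X + c{\left(27,-18 \right)}} = \frac{1}{- \frac{91695}{35828} - 54} = \frac{1}{- \frac{2026407}{35828}} = - \frac{35828}{2026407}$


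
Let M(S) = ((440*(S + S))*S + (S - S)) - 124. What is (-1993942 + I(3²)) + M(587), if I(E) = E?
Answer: 301226663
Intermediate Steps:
M(S) = -124 + 880*S² (M(S) = ((440*(2*S))*S + 0) - 124 = ((880*S)*S + 0) - 124 = (880*S² + 0) - 124 = 880*S² - 124 = -124 + 880*S²)
(-1993942 + I(3²)) + M(587) = (-1993942 + 3²) + (-124 + 880*587²) = (-1993942 + 9) + (-124 + 880*344569) = -1993933 + (-124 + 303220720) = -1993933 + 303220596 = 301226663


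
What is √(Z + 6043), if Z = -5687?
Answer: 2*√89 ≈ 18.868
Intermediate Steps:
√(Z + 6043) = √(-5687 + 6043) = √356 = 2*√89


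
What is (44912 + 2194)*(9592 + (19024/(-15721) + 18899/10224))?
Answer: 4034993176379507/8929528 ≈ 4.5187e+8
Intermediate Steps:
(44912 + 2194)*(9592 + (19024/(-15721) + 18899/10224)) = 47106*(9592 + (19024*(-1/15721) + 18899*(1/10224))) = 47106*(9592 + (-19024/15721 + 18899/10224)) = 47106*(9592 + 102609803/160731504) = 47106*(1541839196171/160731504) = 4034993176379507/8929528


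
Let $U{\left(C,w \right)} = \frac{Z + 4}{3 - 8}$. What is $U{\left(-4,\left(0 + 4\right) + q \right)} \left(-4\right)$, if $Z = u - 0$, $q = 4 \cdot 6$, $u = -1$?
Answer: $\frac{12}{5} \approx 2.4$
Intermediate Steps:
$q = 24$
$Z = -1$ ($Z = -1 - 0 = -1 + 0 = -1$)
$U{\left(C,w \right)} = - \frac{3}{5}$ ($U{\left(C,w \right)} = \frac{-1 + 4}{3 - 8} = \frac{3}{-5} = 3 \left(- \frac{1}{5}\right) = - \frac{3}{5}$)
$U{\left(-4,\left(0 + 4\right) + q \right)} \left(-4\right) = \left(- \frac{3}{5}\right) \left(-4\right) = \frac{12}{5}$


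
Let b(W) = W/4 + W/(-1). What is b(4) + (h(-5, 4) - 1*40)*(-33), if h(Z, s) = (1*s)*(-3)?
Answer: 1713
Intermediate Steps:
h(Z, s) = -3*s (h(Z, s) = s*(-3) = -3*s)
b(W) = -3*W/4 (b(W) = W*(1/4) + W*(-1) = W/4 - W = -3*W/4)
b(4) + (h(-5, 4) - 1*40)*(-33) = -3/4*4 + (-3*4 - 1*40)*(-33) = -3 + (-12 - 40)*(-33) = -3 - 52*(-33) = -3 + 1716 = 1713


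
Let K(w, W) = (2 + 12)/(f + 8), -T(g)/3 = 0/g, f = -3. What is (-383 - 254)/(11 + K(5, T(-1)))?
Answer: -3185/69 ≈ -46.159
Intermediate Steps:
T(g) = 0 (T(g) = -0/g = -3*0 = 0)
K(w, W) = 14/5 (K(w, W) = (2 + 12)/(-3 + 8) = 14/5)
(-383 - 254)/(11 + K(5, T(-1))) = (-383 - 254)/(11 + 14/5) = -637/69/5 = -637*5/69 = -3185/69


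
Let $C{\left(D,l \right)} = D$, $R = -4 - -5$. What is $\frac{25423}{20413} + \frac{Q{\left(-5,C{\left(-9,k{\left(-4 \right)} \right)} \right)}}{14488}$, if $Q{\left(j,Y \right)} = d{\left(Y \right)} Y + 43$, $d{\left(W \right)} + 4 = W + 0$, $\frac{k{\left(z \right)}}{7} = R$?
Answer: $\frac{46449313}{36967943} \approx 1.2565$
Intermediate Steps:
$R = 1$ ($R = -4 + 5 = 1$)
$k{\left(z \right)} = 7$ ($k{\left(z \right)} = 7 \cdot 1 = 7$)
$d{\left(W \right)} = -4 + W$ ($d{\left(W \right)} = -4 + \left(W + 0\right) = -4 + W$)
$Q{\left(j,Y \right)} = 43 + Y \left(-4 + Y\right)$ ($Q{\left(j,Y \right)} = \left(-4 + Y\right) Y + 43 = Y \left(-4 + Y\right) + 43 = 43 + Y \left(-4 + Y\right)$)
$\frac{25423}{20413} + \frac{Q{\left(-5,C{\left(-9,k{\left(-4 \right)} \right)} \right)}}{14488} = \frac{25423}{20413} + \frac{43 - 9 \left(-4 - 9\right)}{14488} = 25423 \cdot \frac{1}{20413} + \left(43 - -117\right) \frac{1}{14488} = \frac{25423}{20413} + \left(43 + 117\right) \frac{1}{14488} = \frac{25423}{20413} + 160 \cdot \frac{1}{14488} = \frac{25423}{20413} + \frac{20}{1811} = \frac{46449313}{36967943}$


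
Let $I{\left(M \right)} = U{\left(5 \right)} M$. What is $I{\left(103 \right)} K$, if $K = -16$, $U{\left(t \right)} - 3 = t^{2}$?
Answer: $-46144$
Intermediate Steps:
$U{\left(t \right)} = 3 + t^{2}$
$I{\left(M \right)} = 28 M$ ($I{\left(M \right)} = \left(3 + 5^{2}\right) M = \left(3 + 25\right) M = 28 M$)
$I{\left(103 \right)} K = 28 \cdot 103 \left(-16\right) = 2884 \left(-16\right) = -46144$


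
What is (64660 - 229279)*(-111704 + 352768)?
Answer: -39683714616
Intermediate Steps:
(64660 - 229279)*(-111704 + 352768) = -164619*241064 = -39683714616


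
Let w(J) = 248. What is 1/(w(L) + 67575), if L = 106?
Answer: 1/67823 ≈ 1.4744e-5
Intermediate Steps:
1/(w(L) + 67575) = 1/(248 + 67575) = 1/67823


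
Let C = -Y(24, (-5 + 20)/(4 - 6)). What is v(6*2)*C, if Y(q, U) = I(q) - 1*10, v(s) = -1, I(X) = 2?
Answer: -8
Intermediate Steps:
Y(q, U) = -8 (Y(q, U) = 2 - 1*10 = 2 - 10 = -8)
C = 8 (C = -1*(-8) = 8)
v(6*2)*C = -1*8 = -8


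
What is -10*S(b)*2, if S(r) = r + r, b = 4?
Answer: -160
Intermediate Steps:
S(r) = 2*r
-10*S(b)*2 = -20*4*2 = -10*8*2 = -80*2 = -160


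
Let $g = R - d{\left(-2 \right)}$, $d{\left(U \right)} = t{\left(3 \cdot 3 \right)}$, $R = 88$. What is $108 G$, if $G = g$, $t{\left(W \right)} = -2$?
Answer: $9720$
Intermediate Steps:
$d{\left(U \right)} = -2$
$g = 90$ ($g = 88 - -2 = 88 + 2 = 90$)
$G = 90$
$108 G = 108 \cdot 90 = 9720$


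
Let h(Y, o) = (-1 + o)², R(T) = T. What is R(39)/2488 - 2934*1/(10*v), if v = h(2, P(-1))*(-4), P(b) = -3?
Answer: 457797/99520 ≈ 4.6001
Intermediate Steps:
v = -64 (v = (-1 - 3)²*(-4) = (-4)²*(-4) = 16*(-4) = -64)
R(39)/2488 - 2934*1/(10*v) = 39/2488 - 2934/(10*(-64)) = 39*(1/2488) - 2934/(-640) = 39/2488 - 2934*(-1/640) = 39/2488 + 1467/320 = 457797/99520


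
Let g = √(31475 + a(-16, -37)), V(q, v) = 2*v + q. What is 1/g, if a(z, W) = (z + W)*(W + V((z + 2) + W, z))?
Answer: √37835/37835 ≈ 0.0051411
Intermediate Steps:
V(q, v) = q + 2*v
a(z, W) = (W + z)*(2 + 2*W + 3*z) (a(z, W) = (z + W)*(W + (((z + 2) + W) + 2*z)) = (W + z)*(W + (((2 + z) + W) + 2*z)) = (W + z)*(W + ((2 + W + z) + 2*z)) = (W + z)*(W + (2 + W + 3*z)) = (W + z)*(2 + 2*W + 3*z))
g = √37835 (g = √(31475 + (2*(-37) + 2*(-16) + 2*(-37)² + 3*(-16)² + 5*(-37)*(-16))) = √(31475 + (-74 - 32 + 2*1369 + 3*256 + 2960)) = √(31475 + (-74 - 32 + 2738 + 768 + 2960)) = √(31475 + 6360) = √37835 ≈ 194.51)
1/g = 1/(√37835) = √37835/37835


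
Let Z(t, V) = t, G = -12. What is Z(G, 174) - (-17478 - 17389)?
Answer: 34855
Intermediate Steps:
Z(G, 174) - (-17478 - 17389) = -12 - (-17478 - 17389) = -12 - 1*(-34867) = -12 + 34867 = 34855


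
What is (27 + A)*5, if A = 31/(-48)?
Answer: 6325/48 ≈ 131.77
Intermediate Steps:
A = -31/48 (A = 31*(-1/48) = -31/48 ≈ -0.64583)
(27 + A)*5 = (27 - 31/48)*5 = (1265/48)*5 = 6325/48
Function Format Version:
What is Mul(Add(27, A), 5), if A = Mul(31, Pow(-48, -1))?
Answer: Rational(6325, 48) ≈ 131.77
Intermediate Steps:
A = Rational(-31, 48) (A = Mul(31, Rational(-1, 48)) = Rational(-31, 48) ≈ -0.64583)
Mul(Add(27, A), 5) = Mul(Add(27, Rational(-31, 48)), 5) = Mul(Rational(1265, 48), 5) = Rational(6325, 48)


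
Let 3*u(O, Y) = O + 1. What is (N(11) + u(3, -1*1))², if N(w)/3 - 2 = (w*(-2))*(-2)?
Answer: 174724/9 ≈ 19414.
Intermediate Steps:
u(O, Y) = ⅓ + O/3 (u(O, Y) = (O + 1)/3 = (1 + O)/3 = ⅓ + O/3)
N(w) = 6 + 12*w (N(w) = 6 + 3*((w*(-2))*(-2)) = 6 + 3*(-2*w*(-2)) = 6 + 3*(4*w) = 6 + 12*w)
(N(11) + u(3, -1*1))² = ((6 + 12*11) + (⅓ + (⅓)*3))² = ((6 + 132) + (⅓ + 1))² = (138 + 4/3)² = (418/3)² = 174724/9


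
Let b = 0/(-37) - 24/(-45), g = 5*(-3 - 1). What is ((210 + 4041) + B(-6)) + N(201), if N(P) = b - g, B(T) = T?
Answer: 63983/15 ≈ 4265.5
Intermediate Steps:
g = -20 (g = 5*(-4) = -20)
b = 8/15 (b = 0*(-1/37) - 24*(-1/45) = 0 + 8/15 = 8/15 ≈ 0.53333)
N(P) = 308/15 (N(P) = 8/15 - 1*(-20) = 8/15 + 20 = 308/15)
((210 + 4041) + B(-6)) + N(201) = ((210 + 4041) - 6) + 308/15 = (4251 - 6) + 308/15 = 4245 + 308/15 = 63983/15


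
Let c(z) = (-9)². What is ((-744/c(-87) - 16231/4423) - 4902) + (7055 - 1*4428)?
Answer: -273217916/119421 ≈ -2287.9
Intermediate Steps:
c(z) = 81
((-744/c(-87) - 16231/4423) - 4902) + (7055 - 1*4428) = ((-744/81 - 16231/4423) - 4902) + (7055 - 1*4428) = ((-744*1/81 - 16231*1/4423) - 4902) + (7055 - 4428) = ((-248/27 - 16231/4423) - 4902) + 2627 = (-1535141/119421 - 4902) + 2627 = -586936883/119421 + 2627 = -273217916/119421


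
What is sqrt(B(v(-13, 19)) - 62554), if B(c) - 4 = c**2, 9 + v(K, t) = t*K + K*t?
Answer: sqrt(190459) ≈ 436.42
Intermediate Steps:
v(K, t) = -9 + 2*K*t (v(K, t) = -9 + (t*K + K*t) = -9 + (K*t + K*t) = -9 + 2*K*t)
B(c) = 4 + c**2
sqrt(B(v(-13, 19)) - 62554) = sqrt((4 + (-9 + 2*(-13)*19)**2) - 62554) = sqrt((4 + (-9 - 494)**2) - 62554) = sqrt((4 + (-503)**2) - 62554) = sqrt((4 + 253009) - 62554) = sqrt(253013 - 62554) = sqrt(190459)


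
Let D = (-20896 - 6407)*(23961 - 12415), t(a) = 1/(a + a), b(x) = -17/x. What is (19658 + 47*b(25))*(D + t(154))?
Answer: -6805613590315979/1100 ≈ -6.1869e+12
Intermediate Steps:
t(a) = 1/(2*a)
D = -315240438 (D = -27303*11546 = -315240438)
(19658 + 47*b(25))*(D + t(154)) = (19658 + 47*(-17/25))*(-315240438 + (1/2)/154) = (19658 + 47*(-17*1/25))*(-315240438 + (1/2)*(1/154)) = (19658 + 47*(-17/25))*(-315240438 + 1/308) = (19658 - 799/25)*(-97094054903/308) = (490651/25)*(-97094054903/308) = -6805613590315979/1100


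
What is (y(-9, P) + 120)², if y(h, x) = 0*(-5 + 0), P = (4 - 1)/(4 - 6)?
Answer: 14400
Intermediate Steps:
P = -3/2 (P = 3/(-2) = 3*(-½) = -3/2 ≈ -1.5000)
y(h, x) = 0 (y(h, x) = 0*(-5) = 0)
(y(-9, P) + 120)² = (0 + 120)² = 120² = 14400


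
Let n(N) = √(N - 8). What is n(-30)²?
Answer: -38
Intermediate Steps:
n(N) = √(-8 + N)
n(-30)² = (√(-8 - 30))² = (√(-38))² = (I*√38)² = -38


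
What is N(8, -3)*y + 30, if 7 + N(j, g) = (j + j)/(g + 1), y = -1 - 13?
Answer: 240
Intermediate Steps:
y = -14
N(j, g) = -7 + 2*j/(1 + g) (N(j, g) = -7 + (j + j)/(g + 1) = -7 + (2*j)/(1 + g) = -7 + 2*j/(1 + g))
N(8, -3)*y + 30 = ((-7 - 7*(-3) + 2*8)/(1 - 3))*(-14) + 30 = ((-7 + 21 + 16)/(-2))*(-14) + 30 = -½*30*(-14) + 30 = -15*(-14) + 30 = 210 + 30 = 240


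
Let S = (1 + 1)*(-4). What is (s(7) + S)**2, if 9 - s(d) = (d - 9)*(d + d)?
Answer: 841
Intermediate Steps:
s(d) = 9 - 2*d*(-9 + d) (s(d) = 9 - (d - 9)*(d + d) = 9 - (-9 + d)*2*d = 9 - 2*d*(-9 + d))
S = -8 (S = 2*(-4) = -8)
(s(7) + S)**2 = ((9 - 2*7**2 + 18*7) - 8)**2 = ((9 - 2*49 + 126) - 8)**2 = ((9 - 98 + 126) - 8)**2 = (37 - 8)**2 = 29**2 = 841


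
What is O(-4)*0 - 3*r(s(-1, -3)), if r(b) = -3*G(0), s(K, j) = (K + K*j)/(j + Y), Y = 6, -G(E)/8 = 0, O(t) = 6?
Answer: 0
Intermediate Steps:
G(E) = 0 (G(E) = -8*0 = 0)
s(K, j) = (K + K*j)/(6 + j) (s(K, j) = (K + K*j)/(j + 6) = (K + K*j)/(6 + j))
r(b) = 0 (r(b) = -3*0 = 0)
O(-4)*0 - 3*r(s(-1, -3)) = 6*0 - 3*0 = 0 + 0 = 0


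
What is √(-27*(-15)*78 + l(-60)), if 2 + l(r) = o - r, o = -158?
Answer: √31490 ≈ 177.45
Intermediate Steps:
l(r) = -160 - r (l(r) = -2 + (-158 - r) = -160 - r)
√(-27*(-15)*78 + l(-60)) = √(-27*(-15)*78 + (-160 - 1*(-60))) = √(405*78 + (-160 + 60)) = √(31590 - 100) = √31490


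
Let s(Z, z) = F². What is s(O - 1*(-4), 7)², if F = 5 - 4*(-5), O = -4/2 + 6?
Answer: 390625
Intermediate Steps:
O = 4 (O = -4*½ + 6 = -2 + 6 = 4)
F = 25 (F = 5 + 20 = 25)
s(Z, z) = 625 (s(Z, z) = 25² = 625)
s(O - 1*(-4), 7)² = 625² = 390625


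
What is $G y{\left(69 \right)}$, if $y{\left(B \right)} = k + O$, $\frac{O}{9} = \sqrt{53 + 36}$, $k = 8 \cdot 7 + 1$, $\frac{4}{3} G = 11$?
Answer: $\frac{1881}{4} + \frac{297 \sqrt{89}}{4} \approx 1170.7$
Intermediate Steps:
$G = \frac{33}{4}$ ($G = \frac{3}{4} \cdot 11 = \frac{33}{4} \approx 8.25$)
$k = 57$ ($k = 56 + 1 = 57$)
$O = 9 \sqrt{89}$ ($O = 9 \sqrt{53 + 36} = 9 \sqrt{89} \approx 84.906$)
$y{\left(B \right)} = 57 + 9 \sqrt{89}$
$G y{\left(69 \right)} = \frac{33 \left(57 + 9 \sqrt{89}\right)}{4} = \frac{1881}{4} + \frac{297 \sqrt{89}}{4}$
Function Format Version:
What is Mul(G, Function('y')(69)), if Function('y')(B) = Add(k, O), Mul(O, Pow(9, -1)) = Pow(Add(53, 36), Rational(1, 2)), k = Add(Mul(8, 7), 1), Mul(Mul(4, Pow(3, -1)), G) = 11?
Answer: Add(Rational(1881, 4), Mul(Rational(297, 4), Pow(89, Rational(1, 2)))) ≈ 1170.7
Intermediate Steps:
G = Rational(33, 4) (G = Mul(Rational(3, 4), 11) = Rational(33, 4) ≈ 8.2500)
k = 57 (k = Add(56, 1) = 57)
O = Mul(9, Pow(89, Rational(1, 2))) (O = Mul(9, Pow(Add(53, 36), Rational(1, 2))) = Mul(9, Pow(89, Rational(1, 2))) ≈ 84.906)
Function('y')(B) = Add(57, Mul(9, Pow(89, Rational(1, 2))))
Mul(G, Function('y')(69)) = Mul(Rational(33, 4), Add(57, Mul(9, Pow(89, Rational(1, 2))))) = Add(Rational(1881, 4), Mul(Rational(297, 4), Pow(89, Rational(1, 2))))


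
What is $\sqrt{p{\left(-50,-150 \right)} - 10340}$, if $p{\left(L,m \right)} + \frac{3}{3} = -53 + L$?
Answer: $2 i \sqrt{2611} \approx 102.2 i$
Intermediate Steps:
$p{\left(L,m \right)} = -54 + L$ ($p{\left(L,m \right)} = -1 + \left(-53 + L\right) = -54 + L$)
$\sqrt{p{\left(-50,-150 \right)} - 10340} = \sqrt{\left(-54 - 50\right) - 10340} = \sqrt{-104 - 10340} = \sqrt{-10444} = 2 i \sqrt{2611}$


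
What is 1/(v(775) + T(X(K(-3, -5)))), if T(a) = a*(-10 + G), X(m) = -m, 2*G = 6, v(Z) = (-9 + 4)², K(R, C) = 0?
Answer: 1/25 ≈ 0.040000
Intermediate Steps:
v(Z) = 25 (v(Z) = (-5)² = 25)
G = 3 (G = (½)*6 = 3)
T(a) = -7*a (T(a) = a*(-10 + 3) = a*(-7) = -7*a)
1/(v(775) + T(X(K(-3, -5)))) = 1/(25 - (-7)*0) = 1/(25 - 7*0) = 1/(25 + 0) = 1/25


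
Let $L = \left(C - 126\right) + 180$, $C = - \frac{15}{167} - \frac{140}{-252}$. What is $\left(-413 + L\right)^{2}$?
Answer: $\frac{290388421129}{2259009} \approx 1.2855 \cdot 10^{5}$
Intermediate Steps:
$C = \frac{700}{1503}$ ($C = \left(-15\right) \frac{1}{167} - - \frac{5}{9} = - \frac{15}{167} + \frac{5}{9} = \frac{700}{1503} \approx 0.46573$)
$L = \frac{81862}{1503}$ ($L = \left(\frac{700}{1503} - 126\right) + 180 = - \frac{188678}{1503} + 180 = \frac{81862}{1503} \approx 54.466$)
$\left(-413 + L\right)^{2} = \left(-413 + \frac{81862}{1503}\right)^{2} = \left(- \frac{538877}{1503}\right)^{2} = \frac{290388421129}{2259009}$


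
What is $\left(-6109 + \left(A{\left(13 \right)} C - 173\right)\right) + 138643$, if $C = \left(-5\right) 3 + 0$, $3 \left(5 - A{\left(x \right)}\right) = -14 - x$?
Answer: $132151$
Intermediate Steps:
$A{\left(x \right)} = \frac{29}{3} + \frac{x}{3}$ ($A{\left(x \right)} = 5 - \frac{-14 - x}{3} = 5 + \left(\frac{14}{3} + \frac{x}{3}\right) = \frac{29}{3} + \frac{x}{3}$)
$C = -15$ ($C = -15 + 0 = -15$)
$\left(-6109 + \left(A{\left(13 \right)} C - 173\right)\right) + 138643 = \left(-6109 + \left(\left(\frac{29}{3} + \frac{1}{3} \cdot 13\right) \left(-15\right) - 173\right)\right) + 138643 = \left(-6109 + \left(\left(\frac{29}{3} + \frac{13}{3}\right) \left(-15\right) - 173\right)\right) + 138643 = \left(-6109 + \left(14 \left(-15\right) - 173\right)\right) + 138643 = \left(-6109 - 383\right) + 138643 = -6492 + 138643 = 132151$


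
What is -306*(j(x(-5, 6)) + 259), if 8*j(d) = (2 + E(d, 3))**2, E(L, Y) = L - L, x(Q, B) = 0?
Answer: -79407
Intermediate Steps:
E(L, Y) = 0
j(d) = 1/2 (j(d) = (2 + 0)**2/8 = (1/8)*2**2 = (1/8)*4 = 1/2)
-306*(j(x(-5, 6)) + 259) = -306*(1/2 + 259) = -306*519/2 = -79407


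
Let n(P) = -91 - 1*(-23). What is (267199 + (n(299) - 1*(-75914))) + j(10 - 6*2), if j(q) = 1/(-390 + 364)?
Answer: 8919169/26 ≈ 3.4305e+5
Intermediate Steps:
n(P) = -68 (n(P) = -91 + 23 = -68)
j(q) = -1/26 (j(q) = 1/(-26) = -1/26)
(267199 + (n(299) - 1*(-75914))) + j(10 - 6*2) = (267199 + (-68 - 1*(-75914))) - 1/26 = (267199 + (-68 + 75914)) - 1/26 = (267199 + 75846) - 1/26 = 343045 - 1/26 = 8919169/26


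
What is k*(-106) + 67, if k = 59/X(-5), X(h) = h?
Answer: 6589/5 ≈ 1317.8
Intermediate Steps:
k = -59/5 (k = 59/(-5) = 59*(-⅕) = -59/5 ≈ -11.800)
k*(-106) + 67 = -59/5*(-106) + 67 = 6254/5 + 67 = 6589/5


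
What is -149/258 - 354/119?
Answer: -109063/30702 ≈ -3.5523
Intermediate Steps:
-149/258 - 354/119 = -109063/30702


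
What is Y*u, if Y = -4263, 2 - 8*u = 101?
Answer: 422037/8 ≈ 52755.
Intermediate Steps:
u = -99/8 (u = ¼ - ⅛*101 = ¼ - 101/8 = -99/8 ≈ -12.375)
Y*u = -4263*(-99/8) = 422037/8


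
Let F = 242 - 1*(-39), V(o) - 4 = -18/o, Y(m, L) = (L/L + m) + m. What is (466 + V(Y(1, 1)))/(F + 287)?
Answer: 58/71 ≈ 0.81690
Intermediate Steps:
Y(m, L) = 1 + 2*m (Y(m, L) = (1 + m) + m = 1 + 2*m)
V(o) = 4 - 18/o
F = 281 (F = 242 + 39 = 281)
(466 + V(Y(1, 1)))/(F + 287) = (466 + (4 - 18/(1 + 2*1)))/(281 + 287) = (466 + (4 - 18/(1 + 2)))/568 = (466 + (4 - 18/3))*(1/568) = (466 + (4 - 18*⅓))*(1/568) = (466 + (4 - 6))*(1/568) = (466 - 2)*(1/568) = 464*(1/568) = 58/71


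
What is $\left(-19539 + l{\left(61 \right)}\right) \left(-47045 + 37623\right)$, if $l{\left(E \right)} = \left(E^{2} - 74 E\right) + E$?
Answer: $190993362$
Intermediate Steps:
$l{\left(E \right)} = E^{2} - 73 E$
$\left(-19539 + l{\left(61 \right)}\right) \left(-47045 + 37623\right) = \left(-19539 + 61 \left(-73 + 61\right)\right) \left(-47045 + 37623\right) = \left(-19539 + 61 \left(-12\right)\right) \left(-9422\right) = \left(-19539 - 732\right) \left(-9422\right) = \left(-20271\right) \left(-9422\right) = 190993362$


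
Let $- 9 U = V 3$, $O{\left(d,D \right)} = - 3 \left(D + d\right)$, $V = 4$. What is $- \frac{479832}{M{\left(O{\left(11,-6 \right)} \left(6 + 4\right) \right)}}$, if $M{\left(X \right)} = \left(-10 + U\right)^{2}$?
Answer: $- \frac{1079622}{289} \approx -3735.7$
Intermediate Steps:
$O{\left(d,D \right)} = - 3 D - 3 d$
$U = - \frac{4}{3}$ ($U = - \frac{4 \cdot 3}{9} = \left(- \frac{1}{9}\right) 12 = - \frac{4}{3} \approx -1.3333$)
$M{\left(X \right)} = \frac{1156}{9}$ ($M{\left(X \right)} = \left(-10 - \frac{4}{3}\right)^{2} = \left(- \frac{34}{3}\right)^{2} = \frac{1156}{9}$)
$- \frac{479832}{M{\left(O{\left(11,-6 \right)} \left(6 + 4\right) \right)}} = - \frac{479832}{\frac{1156}{9}} = \left(-479832\right) \frac{9}{1156} = - \frac{1079622}{289}$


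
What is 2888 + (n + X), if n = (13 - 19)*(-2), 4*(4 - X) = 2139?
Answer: 9477/4 ≈ 2369.3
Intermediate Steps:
X = -2123/4 (X = 4 - ¼*2139 = 4 - 2139/4 = -2123/4 ≈ -530.75)
n = 12 (n = -6*(-2) = 12)
2888 + (n + X) = 2888 + (12 - 2123/4) = 2888 - 2075/4 = 9477/4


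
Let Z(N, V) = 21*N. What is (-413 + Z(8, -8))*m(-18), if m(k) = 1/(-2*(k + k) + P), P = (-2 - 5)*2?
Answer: -245/58 ≈ -4.2241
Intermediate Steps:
P = -14 (P = -7*2 = -14)
m(k) = 1/(-14 - 4*k) (m(k) = 1/(-2*(k + k) - 14) = 1/(-4*k - 14) = 1/(-14 - 4*k))
(-413 + Z(8, -8))*m(-18) = (-413 + 21*8)*(-1/(14 + 4*(-18))) = (-413 + 168)*(-1/(14 - 72)) = -(-245)/(-58) = -(-245)*(-1)/58 = -245*1/58 = -245/58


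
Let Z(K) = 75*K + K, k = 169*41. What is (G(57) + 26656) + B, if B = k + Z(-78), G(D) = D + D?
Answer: 27771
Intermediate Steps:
k = 6929
G(D) = 2*D
Z(K) = 76*K
B = 1001 (B = 6929 + 76*(-78) = 6929 - 5928 = 1001)
(G(57) + 26656) + B = (2*57 + 26656) + 1001 = (114 + 26656) + 1001 = 26770 + 1001 = 27771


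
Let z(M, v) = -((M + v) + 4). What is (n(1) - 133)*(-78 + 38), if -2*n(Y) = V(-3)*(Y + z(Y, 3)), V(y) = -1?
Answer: 5460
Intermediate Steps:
z(M, v) = -4 - M - v (z(M, v) = -(4 + M + v) = -4 - M - v)
n(Y) = -7/2 (n(Y) = -(-1)*(Y + (-4 - Y - 1*3))/2 = -(-1)*(Y + (-4 - Y - 3))/2 = -(-1)*(Y + (-7 - Y))/2 = -(-1)*(-7)/2 = -½*7 = -7/2)
(n(1) - 133)*(-78 + 38) = (-7/2 - 133)*(-78 + 38) = -273/2*(-40) = 5460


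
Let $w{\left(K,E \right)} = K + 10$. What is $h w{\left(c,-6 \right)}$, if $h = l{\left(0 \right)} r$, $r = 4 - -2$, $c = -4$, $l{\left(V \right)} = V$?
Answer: $0$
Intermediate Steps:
$w{\left(K,E \right)} = 10 + K$
$r = 6$ ($r = 4 + 2 = 6$)
$h = 0$ ($h = 0 \cdot 6 = 0$)
$h w{\left(c,-6 \right)} = 0 \left(10 - 4\right) = 0 \cdot 6 = 0$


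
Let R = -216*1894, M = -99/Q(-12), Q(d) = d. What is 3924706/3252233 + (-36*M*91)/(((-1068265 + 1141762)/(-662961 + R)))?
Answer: 31410922138217599/79676456267 ≈ 3.9423e+5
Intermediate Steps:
M = 33/4 (M = -99/(-12) = -99*(-1/12) = 33/4 ≈ 8.2500)
R = -409104
3924706/3252233 + (-36*M*91)/(((-1068265 + 1141762)/(-662961 + R))) = 3924706/3252233 + (-36*33/4*91)/(((-1068265 + 1141762)/(-662961 - 409104))) = 3924706*(1/3252233) + (-297*91)/((73497/(-1072065))) = 3924706/3252233 - 27027/(73497*(-1/1072065)) = 3924706/3252233 - 27027/(-24499/357355) = 3924706/3252233 - 27027*(-357355/24499) = 3924706/3252233 + 9658233585/24499 = 31410922138217599/79676456267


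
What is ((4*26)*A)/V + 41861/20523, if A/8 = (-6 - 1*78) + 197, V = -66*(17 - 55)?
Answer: 56513271/1429769 ≈ 39.526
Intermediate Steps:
V = 2508 (V = -66*(-38) = 2508)
A = 904 (A = 8*((-6 - 1*78) + 197) = 8*((-6 - 78) + 197) = 8*(-84 + 197) = 8*113 = 904)
((4*26)*A)/V + 41861/20523 = ((4*26)*904)/2508 + 41861/20523 = (104*904)*(1/2508) + 41861*(1/20523) = 94016*(1/2508) + 41861/20523 = 23504/627 + 41861/20523 = 56513271/1429769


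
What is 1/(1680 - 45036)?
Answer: -1/43356 ≈ -2.3065e-5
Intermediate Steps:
1/(1680 - 45036) = 1/(-43356) = -1/43356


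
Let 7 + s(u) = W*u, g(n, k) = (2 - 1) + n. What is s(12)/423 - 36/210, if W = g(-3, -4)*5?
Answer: -6983/14805 ≈ -0.47166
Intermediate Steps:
g(n, k) = 1 + n
W = -10 (W = (1 - 3)*5 = -2*5 = -10)
s(u) = -7 - 10*u
s(12)/423 - 36/210 = (-7 - 10*12)/423 - 36/210 = (-7 - 120)*(1/423) - 36*1/210 = -127*1/423 - 6/35 = -127/423 - 6/35 = -6983/14805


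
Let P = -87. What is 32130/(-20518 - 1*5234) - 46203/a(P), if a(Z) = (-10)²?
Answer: -24854847/53650 ≈ -463.28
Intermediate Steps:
a(Z) = 100
32130/(-20518 - 1*5234) - 46203/a(P) = 32130/(-20518 - 1*5234) - 46203/100 = 32130/(-20518 - 5234) - 46203*1/100 = 32130/(-25752) - 46203/100 = 32130*(-1/25752) - 46203/100 = -5355/4292 - 46203/100 = -24854847/53650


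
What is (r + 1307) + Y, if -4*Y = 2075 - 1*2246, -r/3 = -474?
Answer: 11087/4 ≈ 2771.8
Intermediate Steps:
r = 1422 (r = -3*(-474) = 1422)
Y = 171/4 (Y = -(2075 - 1*2246)/4 = -(2075 - 2246)/4 = -1/4*(-171) = 171/4 ≈ 42.750)
(r + 1307) + Y = (1422 + 1307) + 171/4 = 2729 + 171/4 = 11087/4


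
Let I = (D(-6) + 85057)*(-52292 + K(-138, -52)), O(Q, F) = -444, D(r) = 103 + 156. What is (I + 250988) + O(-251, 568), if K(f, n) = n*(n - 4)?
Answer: -4212653536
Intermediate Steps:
D(r) = 259
K(f, n) = n*(-4 + n)
I = -4212904080 (I = (259 + 85057)*(-52292 - 52*(-4 - 52)) = 85316*(-52292 - 52*(-56)) = 85316*(-52292 + 2912) = 85316*(-49380) = -4212904080)
(I + 250988) + O(-251, 568) = (-4212904080 + 250988) - 444 = -4212653092 - 444 = -4212653536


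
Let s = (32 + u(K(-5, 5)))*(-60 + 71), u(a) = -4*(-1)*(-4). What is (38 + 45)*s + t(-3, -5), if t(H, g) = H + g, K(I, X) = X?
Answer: 14600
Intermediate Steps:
u(a) = -16 (u(a) = 4*(-4) = -16)
s = 176 (s = (32 - 16)*(-60 + 71) = 16*11 = 176)
(38 + 45)*s + t(-3, -5) = (38 + 45)*176 + (-3 - 5) = 83*176 - 8 = 14608 - 8 = 14600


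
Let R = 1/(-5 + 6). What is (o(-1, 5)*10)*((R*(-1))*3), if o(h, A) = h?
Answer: 30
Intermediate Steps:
R = 1 (R = 1/1 = 1)
(o(-1, 5)*10)*((R*(-1))*3) = (-1*10)*((1*(-1))*3) = -(-10)*3 = -10*(-3) = 30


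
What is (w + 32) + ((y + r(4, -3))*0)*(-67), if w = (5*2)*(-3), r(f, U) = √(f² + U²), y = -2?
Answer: 2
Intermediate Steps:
r(f, U) = √(U² + f²)
w = -30 (w = 10*(-3) = -30)
(w + 32) + ((y + r(4, -3))*0)*(-67) = (-30 + 32) + ((-2 + √((-3)² + 4²))*0)*(-67) = 2 + ((-2 + √(9 + 16))*0)*(-67) = 2 + ((-2 + √25)*0)*(-67) = 2 + ((-2 + 5)*0)*(-67) = 2 + (3*0)*(-67) = 2 + 0*(-67) = 2 + 0 = 2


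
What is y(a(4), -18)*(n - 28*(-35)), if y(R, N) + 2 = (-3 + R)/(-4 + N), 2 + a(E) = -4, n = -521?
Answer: -16065/22 ≈ -730.23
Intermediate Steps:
a(E) = -6 (a(E) = -2 - 4 = -6)
y(R, N) = -2 + (-3 + R)/(-4 + N)
y(a(4), -18)*(n - 28*(-35)) = ((5 - 6 - 2*(-18))/(-4 - 18))*(-521 - 28*(-35)) = ((5 - 6 + 36)/(-22))*(-521 + 980) = -1/22*35*459 = -35/22*459 = -16065/22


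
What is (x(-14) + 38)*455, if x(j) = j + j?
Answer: 4550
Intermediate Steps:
x(j) = 2*j
(x(-14) + 38)*455 = (2*(-14) + 38)*455 = (-28 + 38)*455 = 10*455 = 4550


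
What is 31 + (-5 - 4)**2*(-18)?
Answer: -1427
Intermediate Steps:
31 + (-5 - 4)**2*(-18) = 31 + (-9)**2*(-18) = 31 + 81*(-18) = 31 - 1458 = -1427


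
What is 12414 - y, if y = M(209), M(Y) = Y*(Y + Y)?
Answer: -74948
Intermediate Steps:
M(Y) = 2*Y² (M(Y) = Y*(2*Y) = 2*Y²)
y = 87362 (y = 2*209² = 2*43681 = 87362)
12414 - y = 12414 - 1*87362 = 12414 - 87362 = -74948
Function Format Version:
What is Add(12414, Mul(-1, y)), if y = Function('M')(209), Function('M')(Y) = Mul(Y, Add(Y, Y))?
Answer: -74948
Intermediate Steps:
Function('M')(Y) = Mul(2, Pow(Y, 2)) (Function('M')(Y) = Mul(Y, Mul(2, Y)) = Mul(2, Pow(Y, 2)))
y = 87362 (y = Mul(2, Pow(209, 2)) = Mul(2, 43681) = 87362)
Add(12414, Mul(-1, y)) = Add(12414, Mul(-1, 87362)) = Add(12414, -87362) = -74948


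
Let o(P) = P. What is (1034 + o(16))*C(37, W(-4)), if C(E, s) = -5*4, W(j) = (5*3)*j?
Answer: -21000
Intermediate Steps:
W(j) = 15*j
C(E, s) = -20
(1034 + o(16))*C(37, W(-4)) = (1034 + 16)*(-20) = 1050*(-20) = -21000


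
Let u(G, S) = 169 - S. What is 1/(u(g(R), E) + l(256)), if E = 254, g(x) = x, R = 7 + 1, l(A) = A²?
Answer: 1/65451 ≈ 1.5279e-5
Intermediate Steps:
R = 8
1/(u(g(R), E) + l(256)) = 1/((169 - 1*254) + 256²) = 1/((169 - 254) + 65536) = 1/(-85 + 65536) = 1/65451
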